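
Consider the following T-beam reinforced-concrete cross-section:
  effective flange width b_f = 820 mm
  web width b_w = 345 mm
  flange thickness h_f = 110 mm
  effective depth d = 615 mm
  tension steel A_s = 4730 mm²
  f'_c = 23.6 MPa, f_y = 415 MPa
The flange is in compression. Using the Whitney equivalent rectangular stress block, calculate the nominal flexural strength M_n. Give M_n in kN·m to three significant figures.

Tension: T = A_s f_y = 4730 × 415 = 1962950 N.
Try a within the flange: a = T/(0.85 f'_c b_f) = 1962950/(0.85 × 23.6 × 820) = 119.33 mm.
a = 119.33 > h_f = 110 mm: the block extends into the web. Split into flange-overhang and web parts.
C_f = 0.85 f'_c (b_f − b_w) h_f = 0.85 × 23.6 × (820 − 345) × 110 = 1048135 N.
Remaining web compression depth: a_w = (T − C_f)/(0.85 f'_c b_w) = (1962950 − 1048135)/(0.85 × 23.6 × 345) = 132.19 mm.
M_n = C_f(d − h_f/2) + (T − C_f)(d − a_w/2) = 1048135 × (615 − 55) + 914815 × (615 − 66.095) = 586.96 + 502.15 = 1089.11 × 10⁶ N·mm.
M_n = 1089.11 kN·m.

M_n ≈ 1090 kN·m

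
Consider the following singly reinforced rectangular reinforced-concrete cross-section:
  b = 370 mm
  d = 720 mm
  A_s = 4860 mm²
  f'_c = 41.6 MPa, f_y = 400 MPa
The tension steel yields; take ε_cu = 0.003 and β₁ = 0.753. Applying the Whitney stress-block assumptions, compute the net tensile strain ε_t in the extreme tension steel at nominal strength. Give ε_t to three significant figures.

a = A_s f_y/(0.85 f'_c b) = 148.59 mm.
β₁ = 0.753, so c = a/β₁ = 148.59/0.753 = 197.33 mm.
From the linear strain diagram with ε_cu = 0.003: ε_t = 0.003 (d − c)/c = 0.003 × (720 − 197.33)/197.33 = 0.00795.
Since ε_t ≥ 0.005, the section is tension-controlled.

ε_t ≈ 0.00795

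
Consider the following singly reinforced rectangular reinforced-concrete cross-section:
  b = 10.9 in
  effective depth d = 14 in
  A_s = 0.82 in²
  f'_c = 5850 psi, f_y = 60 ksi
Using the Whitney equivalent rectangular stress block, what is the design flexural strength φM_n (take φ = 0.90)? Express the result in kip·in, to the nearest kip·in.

T = A_s f_y = 0.82 × 60 = 49.2 kips.
a = T/(0.85 f'_c b) = 49.2/(0.85 × 5.85 × 10.9) = 0.908 in.
M_n = T(d − a/2) = 49.2 × (14 − 0.454) = 666.5 kip·in.
φM_n = 0.90 × 666.5 = 599.9 kip·in.

φM_n ≈ 600 kip·in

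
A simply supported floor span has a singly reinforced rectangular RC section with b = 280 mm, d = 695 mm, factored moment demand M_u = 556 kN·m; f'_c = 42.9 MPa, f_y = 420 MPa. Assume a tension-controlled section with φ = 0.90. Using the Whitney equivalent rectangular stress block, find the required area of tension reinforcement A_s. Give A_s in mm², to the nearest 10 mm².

M_n = M_u/φ = 556/0.90 = 617.778 kN·m.
With M_n = 0.85 f'_c a b (d − a/2), solve the quadratic for a:
a = d − √(d² − 2M_n/(0.85 f'_c b)) = 695 − √(695² − 2 × 617.778×10⁶/(0.85 × 42.9 × 280)) = 93.32 mm.
A_s = 0.85 f'_c a b / f_y = 0.85 × 42.9 × 93.32 × 280 / 420 = 2268.6 mm².

A_s ≈ 2270 mm²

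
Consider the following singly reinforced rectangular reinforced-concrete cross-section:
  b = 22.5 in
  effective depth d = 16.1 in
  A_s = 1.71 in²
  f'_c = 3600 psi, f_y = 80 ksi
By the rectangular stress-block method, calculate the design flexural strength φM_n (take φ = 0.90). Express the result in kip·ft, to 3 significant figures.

φM_n ≈ 155 kip·ft

T = A_s f_y = 1.71 × 80 = 136.8 kips.
a = T/(0.85 f'_c b) = 136.8/(0.85 × 3.6 × 22.5) = 1.987 in.
M_n = T(d − a/2) = 136.8 × (16.1 − 0.9935) = 2066.6 kip·in = 2066.6/12 = 172.22 kip·ft.
φM_n = 0.90 × 172.22 = 155.00 kip·ft.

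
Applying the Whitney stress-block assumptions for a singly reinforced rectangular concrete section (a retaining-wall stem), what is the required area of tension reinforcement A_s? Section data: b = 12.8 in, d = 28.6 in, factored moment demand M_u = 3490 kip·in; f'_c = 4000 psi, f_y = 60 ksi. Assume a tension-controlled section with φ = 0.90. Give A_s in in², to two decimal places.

M_n = M_u/φ = 3490/0.90 = 3877.78 kip·in.
From M_n = 0.85 f'_c a b (d − a/2):
a = d − √(d² − 2M_n/(0.85 f'_c b)) = 28.6 − √(28.6² − 2 × 3877.78/(0.85 × 4 × 12.8)) = 3.307 in.
A_s = 0.85 f'_c a b / f_y = 0.85 × 4 × 3.307 × 12.8 / 60 = 2.399 in².

A_s ≈ 2.40 in²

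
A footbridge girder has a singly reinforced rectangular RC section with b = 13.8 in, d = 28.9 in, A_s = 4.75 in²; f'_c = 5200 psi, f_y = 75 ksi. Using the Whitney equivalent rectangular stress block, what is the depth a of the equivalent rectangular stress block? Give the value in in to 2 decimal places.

T = A_s f_y = 4.75 × 75 = 356.25 kips.
a = T/(0.85 f'_c b) = 356.25/(0.85 × 5.2 × 13.8) = 5.84 in.

a ≈ 5.84 in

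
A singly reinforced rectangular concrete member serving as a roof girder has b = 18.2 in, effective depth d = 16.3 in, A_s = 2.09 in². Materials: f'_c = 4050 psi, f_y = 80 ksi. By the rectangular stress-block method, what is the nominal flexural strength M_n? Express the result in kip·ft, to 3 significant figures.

M_n ≈ 209 kip·ft

T = A_s f_y = 2.09 × 80 = 167.2 kips.
a = T/(0.85 f'_c b) = 167.2/(0.85 × 4.05 × 18.2) = 2.669 in.
M_n = T(d − a/2) = 167.2 × (16.3 − 1.3345) = 2502.2 kip·in = 2502.2/12 = 208.52 kip·ft.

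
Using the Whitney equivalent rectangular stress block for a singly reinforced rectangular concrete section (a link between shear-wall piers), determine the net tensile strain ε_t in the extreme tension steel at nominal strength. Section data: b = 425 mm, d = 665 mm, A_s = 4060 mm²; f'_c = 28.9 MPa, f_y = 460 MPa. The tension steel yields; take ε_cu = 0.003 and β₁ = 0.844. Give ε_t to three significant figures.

a = A_s f_y/(0.85 f'_c b) = 178.89 mm.
β₁ = 0.844, so c = a/β₁ = 178.89/0.844 = 211.95 mm.
From the linear strain diagram with ε_cu = 0.003: ε_t = 0.003 (d − c)/c = 0.003 × (665 − 211.95)/211.95 = 0.00641.
Since ε_t ≥ 0.005, the section is tension-controlled.

ε_t ≈ 0.00641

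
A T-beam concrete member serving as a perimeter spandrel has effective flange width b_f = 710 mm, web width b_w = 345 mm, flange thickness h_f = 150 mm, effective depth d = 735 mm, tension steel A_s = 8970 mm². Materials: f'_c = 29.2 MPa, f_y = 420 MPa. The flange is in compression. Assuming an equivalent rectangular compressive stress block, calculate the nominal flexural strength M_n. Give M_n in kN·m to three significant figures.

Tension: T = A_s f_y = 8970 × 420 = 3767400 N.
Try a within the flange: a = T/(0.85 f'_c b_f) = 3767400/(0.85 × 29.2 × 710) = 213.79 mm.
a = 213.79 > h_f = 150 mm: the block extends into the web. Split into flange-overhang and web parts.
C_f = 0.85 f'_c (b_f − b_w) h_f = 0.85 × 29.2 × (710 − 345) × 150 = 1358895 N.
Remaining web compression depth: a_w = (T − C_f)/(0.85 f'_c b_w) = (3767400 − 1358895)/(0.85 × 29.2 × 345) = 281.27 mm.
M_n = C_f(d − h_f/2) + (T − C_f)(d − a_w/2) = 1358895 × (735 − 75) + 2408505 × (735 − 140.635) = 896.87 + 1431.53 = 2328.40 × 10⁶ N·mm.
M_n = 2328.40 kN·m.

M_n ≈ 2330 kN·m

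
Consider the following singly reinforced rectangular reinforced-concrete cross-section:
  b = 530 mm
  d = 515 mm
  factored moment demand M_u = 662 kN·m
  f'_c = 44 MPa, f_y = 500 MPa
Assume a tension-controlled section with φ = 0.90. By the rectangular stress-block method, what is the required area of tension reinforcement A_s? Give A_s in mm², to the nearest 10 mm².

M_n = M_u/φ = 662/0.90 = 735.556 kN·m.
With M_n = 0.85 f'_c a b (d − a/2), solve the quadratic for a:
a = d − √(d² − 2M_n/(0.85 f'_c b)) = 515 − √(515² − 2 × 735.556×10⁶/(0.85 × 44 × 530)) = 77.95 mm.
A_s = 0.85 f'_c a b / f_y = 0.85 × 44 × 77.95 × 530 / 500 = 3090.2 mm².

A_s ≈ 3090 mm²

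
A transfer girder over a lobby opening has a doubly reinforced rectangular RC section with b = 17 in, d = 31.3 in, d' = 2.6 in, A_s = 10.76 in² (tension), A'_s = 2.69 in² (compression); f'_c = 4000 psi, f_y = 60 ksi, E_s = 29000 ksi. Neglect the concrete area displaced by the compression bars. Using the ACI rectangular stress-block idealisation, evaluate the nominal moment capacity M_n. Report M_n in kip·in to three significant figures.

M_n ≈ 17800 kip·in

Assume both steels yield.
a = (A_s − A'_s) f_y/(0.85 f'_c b) = (10.76 − 2.69) × 60/(0.85 × 4 × 17) = 8.377 in.
c = a/β₁ = 8.377/0.85 = 9.855 in; ε'_s = 0.003(c − d')/c = 0.0022 ≥ ε_y = 0.0021, so the compression steel yields.
M_n = (A_s − A'_s) f_y (d − a/2) + A'_s f_y (d − d') = 484.2 × (31.3 − 4.1885) + 161.4 × (31.3 − 2.6) = 13127.4 + 4632.2 = 17759.6 kip·in.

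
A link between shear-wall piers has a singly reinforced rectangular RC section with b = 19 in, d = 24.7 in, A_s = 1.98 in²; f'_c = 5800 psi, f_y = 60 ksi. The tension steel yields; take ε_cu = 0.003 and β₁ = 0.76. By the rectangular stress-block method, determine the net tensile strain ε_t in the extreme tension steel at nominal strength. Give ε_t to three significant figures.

a = A_s f_y/(0.85 f'_c b) = 1.268 in.
β₁ = 0.76, so c = a/β₁ = 1.268/0.76 = 1.668 in.
From the linear strain diagram with ε_cu = 0.003: ε_t = 0.003 (d − c)/c = 0.003 × (24.7 − 1.668)/1.668 = 0.0414.
Since ε_t ≥ 0.005, the section is tension-controlled.

ε_t ≈ 0.0414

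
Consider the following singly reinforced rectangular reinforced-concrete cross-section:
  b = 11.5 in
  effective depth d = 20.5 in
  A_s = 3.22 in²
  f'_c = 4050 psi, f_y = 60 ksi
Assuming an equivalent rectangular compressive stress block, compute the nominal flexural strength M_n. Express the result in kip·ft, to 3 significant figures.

T = A_s f_y = 3.22 × 60 = 193.2 kips.
a = T/(0.85 f'_c b) = 193.2/(0.85 × 4.05 × 11.5) = 4.880 in.
M_n = T(d − a/2) = 193.2 × (20.5 − 2.44) = 3489.2 kip·in = 3489.2/12 = 290.77 kip·ft.

M_n ≈ 291 kip·ft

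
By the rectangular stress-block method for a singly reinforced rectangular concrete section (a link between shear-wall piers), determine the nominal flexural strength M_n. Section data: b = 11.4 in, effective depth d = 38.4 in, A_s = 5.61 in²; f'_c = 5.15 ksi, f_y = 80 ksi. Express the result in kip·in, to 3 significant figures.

T = A_s f_y = 5.61 × 80 = 448.8 kips.
a = T/(0.85 f'_c b) = 448.8/(0.85 × 5.15 × 11.4) = 8.993 in.
M_n = T(d − a/2) = 448.8 × (38.4 − 4.4965) = 15215.9 kip·in.

M_n ≈ 15200 kip·in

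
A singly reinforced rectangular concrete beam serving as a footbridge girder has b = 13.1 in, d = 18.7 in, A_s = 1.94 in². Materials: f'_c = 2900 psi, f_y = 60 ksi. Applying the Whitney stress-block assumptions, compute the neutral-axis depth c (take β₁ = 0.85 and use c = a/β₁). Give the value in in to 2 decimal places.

T = A_s f_y = 1.94 × 60 = 116.4 kips.
a = T/(0.85 f'_c b) = 116.4/(0.85 × 2.9 × 13.1) = 3.6047 in.
With β₁ = 0.85, c = a/β₁ = 3.6047/0.85 = 4.24 in.

c ≈ 4.24 in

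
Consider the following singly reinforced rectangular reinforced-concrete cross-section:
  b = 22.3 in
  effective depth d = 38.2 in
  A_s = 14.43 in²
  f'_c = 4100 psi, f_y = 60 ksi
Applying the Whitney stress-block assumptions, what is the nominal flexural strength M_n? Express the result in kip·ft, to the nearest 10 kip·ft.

M_n ≈ 2350 kip·ft

T = A_s f_y = 14.43 × 60 = 865.8 kips.
a = T/(0.85 f'_c b) = 865.8/(0.85 × 4.1 × 22.3) = 11.141 in.
M_n = T(d − a/2) = 865.8 × (38.2 − 5.5705) = 28250.6 kip·in = 28250.6/12 = 2354.22 kip·ft.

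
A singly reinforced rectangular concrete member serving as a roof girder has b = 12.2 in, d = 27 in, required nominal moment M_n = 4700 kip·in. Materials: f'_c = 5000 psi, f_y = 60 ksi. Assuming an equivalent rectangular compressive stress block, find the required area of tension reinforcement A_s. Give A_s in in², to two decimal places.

From M_n = 0.85 f'_c a b (d − a/2):
a = d − √(d² − 2M_n/(0.85 f'_c b)) = 27 − √(27² − 2 × 4700/(0.85 × 5 × 12.2)) = 3.597 in.
A_s = 0.85 f'_c a b / f_y = 0.85 × 5 × 3.597 × 12.2 / 60 = 3.108 in².

A_s ≈ 3.11 in²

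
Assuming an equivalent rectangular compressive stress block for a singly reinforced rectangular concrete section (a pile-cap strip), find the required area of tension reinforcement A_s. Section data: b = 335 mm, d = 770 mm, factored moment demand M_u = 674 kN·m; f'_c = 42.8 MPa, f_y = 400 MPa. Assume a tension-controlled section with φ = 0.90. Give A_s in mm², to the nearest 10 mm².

M_n = M_u/φ = 674/0.90 = 748.889 kN·m.
With M_n = 0.85 f'_c a b (d − a/2), solve the quadratic for a:
a = d − √(d² − 2M_n/(0.85 f'_c b)) = 770 − √(770² − 2 × 748.889×10⁶/(0.85 × 42.8 × 335)) = 84.43 mm.
A_s = 0.85 f'_c a b / f_y = 0.85 × 42.8 × 84.43 × 335 / 400 = 2572.4 mm².

A_s ≈ 2570 mm²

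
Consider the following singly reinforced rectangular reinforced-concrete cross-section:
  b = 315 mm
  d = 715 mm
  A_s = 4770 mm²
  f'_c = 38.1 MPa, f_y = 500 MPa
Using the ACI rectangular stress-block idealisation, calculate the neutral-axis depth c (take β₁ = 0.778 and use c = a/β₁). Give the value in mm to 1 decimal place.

c ≈ 300.5 mm

T = A_s f_y = 4770 × 500 = 2385000 N = 2385 kN.
Setting C = 0.85 f'_c a b equal to T: a = 2385000/(0.85 × 38.1 × 315) = 233.794 mm.
With β₁ = 0.778, c = a/β₁ = 233.794/0.778 = 300.5 mm.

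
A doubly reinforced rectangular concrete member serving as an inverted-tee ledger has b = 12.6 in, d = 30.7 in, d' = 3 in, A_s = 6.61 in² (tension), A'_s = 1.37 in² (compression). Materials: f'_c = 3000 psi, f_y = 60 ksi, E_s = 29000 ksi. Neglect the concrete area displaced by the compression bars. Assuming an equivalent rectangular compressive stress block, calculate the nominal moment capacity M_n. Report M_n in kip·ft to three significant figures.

Assume both steels yield.
a = (A_s − A'_s) f_y/(0.85 f'_c b) = (6.61 − 1.37) × 60/(0.85 × 3 × 12.6) = 9.785 in.
c = a/β₁ = 9.785/0.85 = 11.512 in; ε'_s = 0.003(c − d')/c = 0.0022 ≥ ε_y = 0.0021, so the compression steel yields.
M_n = (A_s − A'_s) f_y (d − a/2) + A'_s f_y (d − d') = 314.4 × (30.7 − 4.8925) + 82.2 × (30.7 − 3) = 8113.9 + 2276.9 = 10390.8 kip·in = 10390.8/12 = 865.90 kip·ft.

M_n ≈ 866 kip·ft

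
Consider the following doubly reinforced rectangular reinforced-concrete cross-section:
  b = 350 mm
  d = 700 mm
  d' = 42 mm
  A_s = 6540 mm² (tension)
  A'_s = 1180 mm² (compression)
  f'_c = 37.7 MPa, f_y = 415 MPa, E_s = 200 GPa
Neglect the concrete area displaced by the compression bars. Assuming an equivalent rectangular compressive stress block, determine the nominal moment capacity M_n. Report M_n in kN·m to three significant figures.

M_n ≈ 1660 kN·m

Assume both tension and compression steel yield.
Net tension couple steel: A_s − A'_s = 5360 mm².
a = (A_s − A'_s) f_y / (0.85 f'_c b) = 2224400/(0.85 × 37.7 × 350) = 198.33 mm.
c = a/β₁ = 198.33/0.781 = 253.94 mm; ε'_s = 0.003(c − d')/c = 0.0025 ≥ f_y/E_s = 0.0021, so compression steel does yield.
M_n = (A_s − A'_s) f_y (d − a/2) + A'_s f_y (d − d') = [2224400 × (700 − 99.165) + 489700 × (700 − 42)] × 10⁻⁶ = 1336.50 + 322.22 = 1658.72 kN·m.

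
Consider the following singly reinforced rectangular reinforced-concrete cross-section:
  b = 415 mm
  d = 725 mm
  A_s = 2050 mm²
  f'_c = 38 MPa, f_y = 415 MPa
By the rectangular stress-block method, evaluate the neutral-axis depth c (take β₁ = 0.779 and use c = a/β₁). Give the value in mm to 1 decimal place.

c ≈ 81.5 mm

T = A_s f_y = 2050 × 415 = 850750 N = 850.75 kN.
Setting C = 0.85 f'_c a b equal to T: a = 850750/(0.85 × 38 × 415) = 63.467 mm.
With β₁ = 0.779, c = a/β₁ = 63.467/0.779 = 81.5 mm.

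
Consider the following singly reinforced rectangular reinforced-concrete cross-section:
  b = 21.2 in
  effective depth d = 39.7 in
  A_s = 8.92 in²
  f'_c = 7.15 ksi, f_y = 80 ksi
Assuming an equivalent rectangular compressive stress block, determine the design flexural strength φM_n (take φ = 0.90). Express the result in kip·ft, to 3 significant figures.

φM_n ≈ 1980 kip·ft

T = A_s f_y = 8.92 × 80 = 713.6 kips.
a = T/(0.85 f'_c b) = 713.6/(0.85 × 7.15 × 21.2) = 5.539 in.
M_n = T(d − a/2) = 713.6 × (39.7 − 2.7695) = 26353.6 kip·in = 26353.6/12 = 2196.13 kip·ft.
φM_n = 0.90 × 2196.13 = 1976.52 kip·ft.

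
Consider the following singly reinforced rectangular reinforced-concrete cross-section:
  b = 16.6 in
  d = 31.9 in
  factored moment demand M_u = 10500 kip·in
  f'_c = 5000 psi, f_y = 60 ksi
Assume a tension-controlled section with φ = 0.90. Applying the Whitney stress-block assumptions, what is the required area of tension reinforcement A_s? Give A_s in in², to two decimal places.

A_s ≈ 6.69 in²

M_n = M_u/φ = 10500/0.90 = 11666.7 kip·in.
From M_n = 0.85 f'_c a b (d − a/2):
a = d − √(d² − 2M_n/(0.85 f'_c b)) = 31.9 − √(31.9² − 2 × 11666.7/(0.85 × 5 × 16.6)) = 5.692 in.
A_s = 0.85 f'_c a b / f_y = 0.85 × 5 × 5.692 × 16.6 / 60 = 6.693 in².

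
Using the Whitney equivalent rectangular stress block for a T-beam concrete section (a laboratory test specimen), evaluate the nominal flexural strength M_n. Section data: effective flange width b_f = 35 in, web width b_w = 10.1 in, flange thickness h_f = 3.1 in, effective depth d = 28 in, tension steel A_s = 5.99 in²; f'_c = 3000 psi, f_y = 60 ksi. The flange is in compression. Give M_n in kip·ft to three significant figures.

Tension: T = A_s f_y = 5.99 × 60 = 359.4 kips.
Try a within the flange: a = T/(0.85 f'_c b_f) = 359.4/(0.85 × 3 × 35) = 4.027 in.
a = 4.027 > h_f = 3.1 in: the block extends into the web. Split into flange-overhang and web parts.
C_f = 0.85 f'_c (b_f − b_w) h_f = 0.85 × 3 × (35 − 10.1) × 3.1 = 196.8 kips.
Remaining web compression depth: a_w = (T − C_f)/(0.85 f'_c b_w) = (359.4 − 196.8)/(0.85 × 3 × 10.1) = 6.313 in.
M_n = C_f(d − h_f/2) + (T − C_f)(d − a_w/2) = 196.8 × (28 − 1.55) + 162.6 × (28 − 3.1565) = 5205.4 + 4039.6 = 9245.0 kip·in.
M_n = 9245.0/12 = 770.42 kip·ft.

M_n ≈ 770 kip·ft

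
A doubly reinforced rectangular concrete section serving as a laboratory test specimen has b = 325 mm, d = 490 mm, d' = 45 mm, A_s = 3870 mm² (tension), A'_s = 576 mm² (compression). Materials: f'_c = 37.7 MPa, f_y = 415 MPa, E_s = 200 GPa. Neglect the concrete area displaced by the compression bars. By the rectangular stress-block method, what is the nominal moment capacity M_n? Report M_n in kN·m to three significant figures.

M_n ≈ 686 kN·m

Assume both tension and compression steel yield.
Net tension couple steel: A_s − A'_s = 3294 mm².
a = (A_s − A'_s) f_y / (0.85 f'_c b) = 1367010/(0.85 × 37.7 × 325) = 131.26 mm.
c = a/β₁ = 131.26/0.781 = 168.07 mm; ε'_s = 0.003(c − d')/c = 0.0022 ≥ f_y/E_s = 0.0021, so compression steel does yield.
M_n = (A_s − A'_s) f_y (d − a/2) + A'_s f_y (d − d') = [1367010 × (490 − 65.63) + 239040 × (490 − 45)] × 10⁻⁶ = 580.12 + 106.37 = 686.49 kN·m.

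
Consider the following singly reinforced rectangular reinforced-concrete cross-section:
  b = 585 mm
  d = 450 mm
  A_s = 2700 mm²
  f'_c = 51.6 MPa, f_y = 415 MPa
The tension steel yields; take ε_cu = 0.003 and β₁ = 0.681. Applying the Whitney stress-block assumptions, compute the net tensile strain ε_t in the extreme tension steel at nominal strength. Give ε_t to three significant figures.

ε_t ≈ 0.0181

a = A_s f_y/(0.85 f'_c b) = 43.67 mm.
β₁ = 0.681, so c = a/β₁ = 43.67/0.681 = 64.13 mm.
From the linear strain diagram with ε_cu = 0.003: ε_t = 0.003 (d − c)/c = 0.003 × (450 − 64.13)/64.13 = 0.0181.
Since ε_t ≥ 0.005, the section is tension-controlled.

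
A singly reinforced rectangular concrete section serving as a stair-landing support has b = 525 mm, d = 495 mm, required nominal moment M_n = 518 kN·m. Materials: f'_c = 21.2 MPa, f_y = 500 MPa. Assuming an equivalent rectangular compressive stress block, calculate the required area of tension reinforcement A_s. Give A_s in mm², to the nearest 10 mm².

A_s ≈ 2400 mm²

With M_n = 0.85 f'_c a b (d − a/2), solve the quadratic for a:
a = d − √(d² − 2M_n/(0.85 f'_c b)) = 495 − √(495² − 2 × 518×10⁶/(0.85 × 21.2 × 525)) = 126.87 mm.
A_s = 0.85 f'_c a b / f_y = 0.85 × 21.2 × 126.87 × 525 / 500 = 2400.5 mm².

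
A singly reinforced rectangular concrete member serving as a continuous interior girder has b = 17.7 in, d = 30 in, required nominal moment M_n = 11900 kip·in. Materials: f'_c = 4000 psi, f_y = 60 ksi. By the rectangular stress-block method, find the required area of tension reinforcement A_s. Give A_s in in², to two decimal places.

A_s ≈ 7.56 in²

From M_n = 0.85 f'_c a b (d − a/2):
a = d − √(d² − 2M_n/(0.85 f'_c b)) = 30 − √(30² − 2 × 11900/(0.85 × 4 × 17.7)) = 7.538 in.
A_s = 0.85 f'_c a b / f_y = 0.85 × 4 × 7.538 × 17.7 / 60 = 7.561 in².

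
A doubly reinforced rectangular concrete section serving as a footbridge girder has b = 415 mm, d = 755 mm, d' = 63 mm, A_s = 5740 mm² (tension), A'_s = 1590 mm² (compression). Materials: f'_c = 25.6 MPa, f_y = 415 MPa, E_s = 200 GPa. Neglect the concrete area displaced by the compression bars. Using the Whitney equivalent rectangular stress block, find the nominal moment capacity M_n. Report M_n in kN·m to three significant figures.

M_n ≈ 1590 kN·m

Assume both tension and compression steel yield.
Net tension couple steel: A_s − A'_s = 4150 mm².
a = (A_s − A'_s) f_y / (0.85 f'_c b) = 1722250/(0.85 × 25.6 × 415) = 190.72 mm.
c = a/β₁ = 190.72/0.85 = 224.38 mm; ε'_s = 0.003(c − d')/c = 0.0022 ≥ f_y/E_s = 0.0021, so compression steel does yield.
M_n = (A_s − A'_s) f_y (d − a/2) + A'_s f_y (d − d') = [1722250 × (755 − 95.36) + 659850 × (755 − 63)] × 10⁻⁶ = 1136.06 + 456.62 = 1592.68 kN·m.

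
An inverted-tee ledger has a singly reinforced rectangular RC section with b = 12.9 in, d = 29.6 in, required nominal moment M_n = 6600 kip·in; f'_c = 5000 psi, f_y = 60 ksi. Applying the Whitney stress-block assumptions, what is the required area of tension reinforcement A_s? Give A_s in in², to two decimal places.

From M_n = 0.85 f'_c a b (d − a/2):
a = d − √(d² − 2M_n/(0.85 f'_c b)) = 29.6 − √(29.6² − 2 × 6600/(0.85 × 5 × 12.9)) = 4.393 in.
A_s = 0.85 f'_c a b / f_y = 0.85 × 5 × 4.393 × 12.9 / 60 = 4.014 in².

A_s ≈ 4.01 in²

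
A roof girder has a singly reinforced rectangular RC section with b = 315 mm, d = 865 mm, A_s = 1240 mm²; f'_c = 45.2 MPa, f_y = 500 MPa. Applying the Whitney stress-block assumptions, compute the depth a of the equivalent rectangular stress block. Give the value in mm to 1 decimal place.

T = A_s f_y = 1240 × 500 = 620000 N = 620 kN.
Setting C = 0.85 f'_c a b equal to T: a = 620000/(0.85 × 45.2 × 315) = 51.2 mm.

a ≈ 51.2 mm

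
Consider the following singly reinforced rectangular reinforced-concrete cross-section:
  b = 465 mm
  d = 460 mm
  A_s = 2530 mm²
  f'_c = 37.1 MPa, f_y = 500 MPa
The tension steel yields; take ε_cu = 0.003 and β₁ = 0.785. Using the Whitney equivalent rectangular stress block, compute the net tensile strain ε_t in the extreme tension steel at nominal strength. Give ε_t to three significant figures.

ε_t ≈ 0.00956

a = A_s f_y/(0.85 f'_c b) = 86.27 mm.
β₁ = 0.785, so c = a/β₁ = 86.27/0.785 = 109.90 mm.
From the linear strain diagram with ε_cu = 0.003: ε_t = 0.003 (d − c)/c = 0.003 × (460 − 109.90)/109.90 = 0.00956.
Since ε_t ≥ 0.005, the section is tension-controlled.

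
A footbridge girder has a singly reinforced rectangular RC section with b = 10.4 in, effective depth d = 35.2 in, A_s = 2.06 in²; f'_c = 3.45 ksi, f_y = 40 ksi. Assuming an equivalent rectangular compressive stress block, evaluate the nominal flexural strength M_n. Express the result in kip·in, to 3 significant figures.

M_n ≈ 2790 kip·in

T = A_s f_y = 2.06 × 40 = 82.4 kips.
a = T/(0.85 f'_c b) = 82.4/(0.85 × 3.45 × 10.4) = 2.702 in.
M_n = T(d − a/2) = 82.4 × (35.2 − 1.351) = 2789.2 kip·in.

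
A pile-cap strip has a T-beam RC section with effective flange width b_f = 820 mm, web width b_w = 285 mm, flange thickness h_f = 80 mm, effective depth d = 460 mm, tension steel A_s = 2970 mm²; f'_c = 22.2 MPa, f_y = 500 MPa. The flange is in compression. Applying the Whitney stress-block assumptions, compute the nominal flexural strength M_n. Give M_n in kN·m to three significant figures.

Tension: T = A_s f_y = 2970 × 500 = 1485000 N.
Try a within the flange: a = T/(0.85 f'_c b_f) = 1485000/(0.85 × 22.2 × 820) = 95.97 mm.
a = 95.97 > h_f = 80 mm: the block extends into the web. Split into flange-overhang and web parts.
C_f = 0.85 f'_c (b_f − b_w) h_f = 0.85 × 22.2 × (820 − 285) × 80 = 807636 N.
Remaining web compression depth: a_w = (T − C_f)/(0.85 f'_c b_w) = (1485000 − 807636)/(0.85 × 22.2 × 285) = 125.95 mm.
M_n = C_f(d − h_f/2) + (T − C_f)(d − a_w/2) = 807636 × (460 − 40) + 677364 × (460 − 62.975) = 339.21 + 268.93 = 608.14 × 10⁶ N·mm.
M_n = 608.14 kN·m.

M_n ≈ 608 kN·m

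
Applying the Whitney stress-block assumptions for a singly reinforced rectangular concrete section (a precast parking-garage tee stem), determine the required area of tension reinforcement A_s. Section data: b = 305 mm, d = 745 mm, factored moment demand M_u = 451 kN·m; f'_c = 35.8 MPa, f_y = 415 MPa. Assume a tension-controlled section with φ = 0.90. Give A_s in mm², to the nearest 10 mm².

M_n = M_u/φ = 451/0.90 = 501.111 kN·m.
With M_n = 0.85 f'_c a b (d − a/2), solve the quadratic for a:
a = d − √(d² − 2M_n/(0.85 f'_c b)) = 745 − √(745² − 2 × 501.111×10⁶/(0.85 × 35.8 × 305)) = 76.39 mm.
A_s = 0.85 f'_c a b / f_y = 0.85 × 35.8 × 76.39 × 305 / 415 = 1708.4 mm².

A_s ≈ 1710 mm²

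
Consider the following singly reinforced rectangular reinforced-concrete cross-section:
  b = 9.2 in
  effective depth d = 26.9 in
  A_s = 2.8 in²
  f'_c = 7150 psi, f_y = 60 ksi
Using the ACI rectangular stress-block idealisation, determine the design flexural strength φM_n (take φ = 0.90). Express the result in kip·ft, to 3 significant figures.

T = A_s f_y = 2.8 × 60 = 168 kips.
a = T/(0.85 f'_c b) = 168/(0.85 × 7.15 × 9.2) = 3.005 in.
M_n = T(d − a/2) = 168 × (26.9 − 1.5025) = 4266.8 kip·in = 4266.8/12 = 355.57 kip·ft.
φM_n = 0.90 × 355.57 = 320.01 kip·ft.

φM_n ≈ 320 kip·ft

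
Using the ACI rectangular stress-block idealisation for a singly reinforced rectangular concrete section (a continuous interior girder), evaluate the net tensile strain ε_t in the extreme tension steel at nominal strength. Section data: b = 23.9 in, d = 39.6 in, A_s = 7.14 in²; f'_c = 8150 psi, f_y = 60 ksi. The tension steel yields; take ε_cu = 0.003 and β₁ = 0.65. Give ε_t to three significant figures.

a = A_s f_y/(0.85 f'_c b) = 2.587 in.
β₁ = 0.65, so c = a/β₁ = 2.587/0.65 = 3.980 in.
From the linear strain diagram with ε_cu = 0.003: ε_t = 0.003 (d − c)/c = 0.003 × (39.6 − 3.980)/3.980 = 0.0268.
Since ε_t ≥ 0.005, the section is tension-controlled.

ε_t ≈ 0.0268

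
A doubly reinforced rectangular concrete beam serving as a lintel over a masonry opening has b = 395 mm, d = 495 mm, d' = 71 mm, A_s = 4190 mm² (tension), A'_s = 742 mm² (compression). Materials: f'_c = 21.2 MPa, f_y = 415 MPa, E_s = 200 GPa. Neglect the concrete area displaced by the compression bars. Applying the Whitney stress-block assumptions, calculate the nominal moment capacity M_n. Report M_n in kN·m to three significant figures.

M_n ≈ 695 kN·m

Assume both tension and compression steel yield.
Net tension couple steel: A_s − A'_s = 3448 mm².
a = (A_s − A'_s) f_y / (0.85 f'_c b) = 1430920/(0.85 × 21.2 × 395) = 201.03 mm.
c = a/β₁ = 201.03/0.85 = 236.51 mm; ε'_s = 0.003(c − d')/c = 0.0021 ≥ f_y/E_s = 0.0021, so compression steel does yield.
M_n = (A_s − A'_s) f_y (d − a/2) + A'_s f_y (d − d') = [1430920 × (495 − 100.515) + 307930 × (495 − 71)] × 10⁻⁶ = 564.48 + 130.56 = 695.04 kN·m.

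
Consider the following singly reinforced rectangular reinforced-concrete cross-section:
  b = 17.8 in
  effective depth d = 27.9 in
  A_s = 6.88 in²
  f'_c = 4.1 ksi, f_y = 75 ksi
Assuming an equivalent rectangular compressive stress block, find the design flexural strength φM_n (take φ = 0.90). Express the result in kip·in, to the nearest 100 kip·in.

φM_n ≈ 11000 kip·in

T = A_s f_y = 6.88 × 75 = 516 kips.
a = T/(0.85 f'_c b) = 516/(0.85 × 4.1 × 17.8) = 8.318 in.
M_n = T(d − a/2) = 516 × (27.9 − 4.159) = 12250.4 kip·in.
φM_n = 0.90 × 12250.4 = 11025.4 kip·in.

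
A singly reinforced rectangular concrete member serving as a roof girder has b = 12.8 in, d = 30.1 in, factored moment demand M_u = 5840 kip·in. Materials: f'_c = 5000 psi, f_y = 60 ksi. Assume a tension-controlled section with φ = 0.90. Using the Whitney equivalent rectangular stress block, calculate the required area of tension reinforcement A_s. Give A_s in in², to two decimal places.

M_n = M_u/φ = 5840/0.90 = 6488.89 kip·in.
From M_n = 0.85 f'_c a b (d − a/2):
a = d − √(d² − 2M_n/(0.85 f'_c b)) = 30.1 − √(30.1² − 2 × 6488.89/(0.85 × 5 × 12.8)) = 4.265 in.
A_s = 0.85 f'_c a b / f_y = 0.85 × 5 × 4.265 × 12.8 / 60 = 3.867 in².

A_s ≈ 3.87 in²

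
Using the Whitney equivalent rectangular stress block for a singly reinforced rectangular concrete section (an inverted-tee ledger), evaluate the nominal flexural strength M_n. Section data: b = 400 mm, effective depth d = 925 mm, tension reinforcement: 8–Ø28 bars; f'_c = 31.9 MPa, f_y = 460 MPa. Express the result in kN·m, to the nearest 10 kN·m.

M_n ≈ 1860 kN·m

A_s = 8 × 616 = 4928 mm².
T = A_s f_y = 4928 × 460 = 2266880 N = 2266.88 kN.
From C = T: a = T/(0.85 f'_c b) = 2266880/(0.85 × 31.9 × 400) = 209.01 mm.
M_n = T(d − a/2) = 2266.88 kN × (925 − 104.505) mm = 1859.96 kN·m.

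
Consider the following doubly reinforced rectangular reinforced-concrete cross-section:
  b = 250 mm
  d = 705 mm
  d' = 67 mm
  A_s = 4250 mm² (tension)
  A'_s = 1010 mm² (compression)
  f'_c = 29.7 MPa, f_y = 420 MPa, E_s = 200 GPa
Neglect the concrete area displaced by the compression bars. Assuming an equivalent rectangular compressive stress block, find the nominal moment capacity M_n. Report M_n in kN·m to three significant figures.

M_n ≈ 1080 kN·m

Assume both tension and compression steel yield.
Net tension couple steel: A_s − A'_s = 3240 mm².
a = (A_s − A'_s) f_y / (0.85 f'_c b) = 1360800/(0.85 × 29.7 × 250) = 215.61 mm.
c = a/β₁ = 215.61/0.838 = 257.29 mm; ε'_s = 0.003(c − d')/c = 0.0022 ≥ f_y/E_s = 0.0021, so compression steel does yield.
M_n = (A_s − A'_s) f_y (d − a/2) + A'_s f_y (d − d') = [1360800 × (705 − 107.805) + 424200 × (705 − 67)] × 10⁻⁶ = 812.66 + 270.64 = 1083.30 kN·m.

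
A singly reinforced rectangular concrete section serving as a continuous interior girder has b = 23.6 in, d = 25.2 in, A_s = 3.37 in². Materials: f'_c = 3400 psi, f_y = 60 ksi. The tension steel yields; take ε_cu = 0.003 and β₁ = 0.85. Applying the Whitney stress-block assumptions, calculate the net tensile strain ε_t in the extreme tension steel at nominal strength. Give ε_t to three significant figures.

ε_t ≈ 0.0187

a = A_s f_y/(0.85 f'_c b) = 2.965 in.
β₁ = 0.85, so c = a/β₁ = 2.965/0.85 = 3.488 in.
From the linear strain diagram with ε_cu = 0.003: ε_t = 0.003 (d − c)/c = 0.003 × (25.2 − 3.488)/3.488 = 0.0187.
Since ε_t ≥ 0.005, the section is tension-controlled.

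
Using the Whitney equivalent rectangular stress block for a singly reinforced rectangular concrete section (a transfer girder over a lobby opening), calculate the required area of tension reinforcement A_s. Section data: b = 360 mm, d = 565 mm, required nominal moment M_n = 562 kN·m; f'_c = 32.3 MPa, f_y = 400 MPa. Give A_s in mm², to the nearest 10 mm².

With M_n = 0.85 f'_c a b (d − a/2), solve the quadratic for a:
a = d − √(d² − 2M_n/(0.85 f'_c b)) = 565 − √(565² − 2 × 562×10⁶/(0.85 × 32.3 × 360)) = 111.67 mm.
A_s = 0.85 f'_c a b / f_y = 0.85 × 32.3 × 111.67 × 360 / 400 = 2759.3 mm².

A_s ≈ 2760 mm²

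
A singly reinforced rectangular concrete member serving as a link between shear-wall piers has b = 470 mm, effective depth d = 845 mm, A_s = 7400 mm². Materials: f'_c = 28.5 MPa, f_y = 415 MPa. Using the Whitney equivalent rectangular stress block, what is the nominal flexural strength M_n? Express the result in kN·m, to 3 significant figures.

M_n ≈ 2180 kN·m

T = A_s f_y = 7400 × 415 = 3071000 N = 3071 kN.
From C = T: a = T/(0.85 f'_c b) = 3071000/(0.85 × 28.5 × 470) = 269.72 mm.
M_n = T(d − a/2) = 3071 kN × (845 − 134.86) mm = 2180.84 kN·m.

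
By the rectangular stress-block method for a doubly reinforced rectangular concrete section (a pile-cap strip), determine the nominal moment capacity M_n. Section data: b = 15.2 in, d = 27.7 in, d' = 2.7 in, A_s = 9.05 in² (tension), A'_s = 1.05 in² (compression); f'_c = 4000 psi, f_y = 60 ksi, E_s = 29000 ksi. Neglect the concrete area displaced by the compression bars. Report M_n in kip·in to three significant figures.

M_n ≈ 12600 kip·in

Assume both steels yield.
a = (A_s − A'_s) f_y/(0.85 f'_c b) = (9.05 − 1.05) × 60/(0.85 × 4 × 15.2) = 9.288 in.
c = a/β₁ = 9.288/0.85 = 10.927 in; ε'_s = 0.003(c − d')/c = 0.0023 ≥ ε_y = 0.0021, so the compression steel yields.
M_n = (A_s − A'_s) f_y (d − a/2) + A'_s f_y (d − d') = 480 × (27.7 − 4.644) + 63 × (27.7 − 2.7) = 11066.9 + 1575.0 = 12641.9 kip·in.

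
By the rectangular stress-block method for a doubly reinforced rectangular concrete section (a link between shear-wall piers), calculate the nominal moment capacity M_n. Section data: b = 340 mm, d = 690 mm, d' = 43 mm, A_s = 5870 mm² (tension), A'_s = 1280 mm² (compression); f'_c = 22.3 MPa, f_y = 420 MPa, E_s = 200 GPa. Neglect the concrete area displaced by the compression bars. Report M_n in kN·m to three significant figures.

M_n ≈ 1390 kN·m

Assume both tension and compression steel yield.
Net tension couple steel: A_s − A'_s = 4590 mm².
a = (A_s − A'_s) f_y / (0.85 f'_c b) = 1927800/(0.85 × 22.3 × 340) = 299.13 mm.
c = a/β₁ = 299.13/0.85 = 351.92 mm; ε'_s = 0.003(c − d')/c = 0.0026 ≥ f_y/E_s = 0.0021, so compression steel does yield.
M_n = (A_s − A'_s) f_y (d − a/2) + A'_s f_y (d − d') = [1927800 × (690 − 149.565) + 537600 × (690 − 43)] × 10⁻⁶ = 1041.85 + 347.83 = 1389.68 kN·m.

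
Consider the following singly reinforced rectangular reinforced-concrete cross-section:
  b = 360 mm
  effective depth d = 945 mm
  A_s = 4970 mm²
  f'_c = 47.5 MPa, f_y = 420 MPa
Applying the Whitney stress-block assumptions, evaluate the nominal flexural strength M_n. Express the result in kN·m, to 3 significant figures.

M_n ≈ 1820 kN·m

T = A_s f_y = 4970 × 420 = 2087400 N = 2087.4 kN.
From C = T: a = T/(0.85 f'_c b) = 2087400/(0.85 × 47.5 × 360) = 143.61 mm.
M_n = T(d − a/2) = 2087.4 kN × (945 − 71.805) mm = 1822.71 kN·m.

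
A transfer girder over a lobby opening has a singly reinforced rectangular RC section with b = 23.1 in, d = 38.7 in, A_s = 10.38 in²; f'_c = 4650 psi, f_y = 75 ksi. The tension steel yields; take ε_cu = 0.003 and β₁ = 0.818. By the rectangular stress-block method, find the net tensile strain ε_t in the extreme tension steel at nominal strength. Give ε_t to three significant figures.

a = A_s f_y/(0.85 f'_c b) = 8.527 in.
β₁ = 0.818, so c = a/β₁ = 8.527/0.818 = 10.424 in.
From the linear strain diagram with ε_cu = 0.003: ε_t = 0.003 (d − c)/c = 0.003 × (38.7 − 10.424)/10.424 = 0.00814.
Since ε_t ≥ 0.005, the section is tension-controlled.

ε_t ≈ 0.00814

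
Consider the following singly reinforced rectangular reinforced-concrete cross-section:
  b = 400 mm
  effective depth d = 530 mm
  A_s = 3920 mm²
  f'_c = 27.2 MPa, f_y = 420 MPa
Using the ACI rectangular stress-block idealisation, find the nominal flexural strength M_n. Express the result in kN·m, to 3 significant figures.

M_n ≈ 726 kN·m

T = A_s f_y = 3920 × 420 = 1646400 N = 1646.4 kN.
From C = T: a = T/(0.85 f'_c b) = 1646400/(0.85 × 27.2 × 400) = 178.03 mm.
M_n = T(d − a/2) = 1646.4 kN × (530 − 89.015) mm = 726.04 kN·m.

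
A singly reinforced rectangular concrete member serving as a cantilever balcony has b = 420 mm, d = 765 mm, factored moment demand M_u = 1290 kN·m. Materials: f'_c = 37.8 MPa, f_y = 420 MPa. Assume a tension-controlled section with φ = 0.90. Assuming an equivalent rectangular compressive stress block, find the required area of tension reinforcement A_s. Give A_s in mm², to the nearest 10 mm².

M_n = M_u/φ = 1290/0.90 = 1433.33 kN·m.
With M_n = 0.85 f'_c a b (d − a/2), solve the quadratic for a:
a = d − √(d² − 2M_n/(0.85 f'_c b)) = 765 − √(765² − 2 × 1433.33×10⁶/(0.85 × 37.8 × 420)) = 154.43 mm.
A_s = 0.85 f'_c a b / f_y = 0.85 × 37.8 × 154.43 × 420 / 420 = 4961.8 mm².

A_s ≈ 4960 mm²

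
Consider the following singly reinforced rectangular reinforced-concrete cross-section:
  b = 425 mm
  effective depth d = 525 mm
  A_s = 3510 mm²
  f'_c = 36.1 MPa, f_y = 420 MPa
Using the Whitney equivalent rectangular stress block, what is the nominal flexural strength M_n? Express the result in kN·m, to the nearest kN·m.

M_n ≈ 691 kN·m

T = A_s f_y = 3510 × 420 = 1474200 N = 1474.2 kN.
From C = T: a = T/(0.85 f'_c b) = 1474200/(0.85 × 36.1 × 425) = 113.04 mm.
M_n = T(d − a/2) = 1474.2 kN × (525 − 56.52) mm = 690.63 kN·m.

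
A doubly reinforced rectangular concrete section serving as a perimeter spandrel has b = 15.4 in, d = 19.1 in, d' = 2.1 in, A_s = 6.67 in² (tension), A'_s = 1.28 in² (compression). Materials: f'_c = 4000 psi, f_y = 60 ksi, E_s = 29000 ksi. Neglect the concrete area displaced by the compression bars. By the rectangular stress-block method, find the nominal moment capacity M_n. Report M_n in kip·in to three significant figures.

Assume both steels yield.
a = (A_s − A'_s) f_y/(0.85 f'_c b) = (6.67 − 1.28) × 60/(0.85 × 4 × 15.4) = 6.176 in.
c = a/β₁ = 6.176/0.85 = 7.266 in; ε'_s = 0.003(c − d')/c = 0.0021 ≥ ε_y = 0.0021, so the compression steel yields.
M_n = (A_s − A'_s) f_y (d − a/2) + A'_s f_y (d − d') = 323.4 × (19.1 − 3.088) + 76.8 × (19.1 − 2.1) = 5178.3 + 1305.6 = 6483.9 kip·in.

M_n ≈ 6480 kip·in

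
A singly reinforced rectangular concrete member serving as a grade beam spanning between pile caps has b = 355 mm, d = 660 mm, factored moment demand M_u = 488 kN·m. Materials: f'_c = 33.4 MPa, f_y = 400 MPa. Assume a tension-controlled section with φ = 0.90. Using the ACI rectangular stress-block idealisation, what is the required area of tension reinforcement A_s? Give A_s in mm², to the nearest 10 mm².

M_n = M_u/φ = 488/0.90 = 542.222 kN·m.
With M_n = 0.85 f'_c a b (d − a/2), solve the quadratic for a:
a = d − √(d² − 2M_n/(0.85 f'_c b)) = 660 − √(660² − 2 × 542.222×10⁶/(0.85 × 33.4 × 355)) = 87.29 mm.
A_s = 0.85 f'_c a b / f_y = 0.85 × 33.4 × 87.29 × 355 / 400 = 2199.4 mm².

A_s ≈ 2200 mm²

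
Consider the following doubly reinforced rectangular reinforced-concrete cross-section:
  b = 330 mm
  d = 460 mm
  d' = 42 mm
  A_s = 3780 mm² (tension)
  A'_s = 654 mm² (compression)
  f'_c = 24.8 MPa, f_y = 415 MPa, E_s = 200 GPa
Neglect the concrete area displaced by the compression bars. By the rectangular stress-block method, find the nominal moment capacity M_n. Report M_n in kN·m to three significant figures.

M_n ≈ 589 kN·m

Assume both tension and compression steel yield.
Net tension couple steel: A_s − A'_s = 3126 mm².
a = (A_s − A'_s) f_y / (0.85 f'_c b) = 1297290/(0.85 × 24.8 × 330) = 186.49 mm.
c = a/β₁ = 186.49/0.85 = 219.40 mm; ε'_s = 0.003(c − d')/c = 0.0024 ≥ f_y/E_s = 0.0021, so compression steel does yield.
M_n = (A_s − A'_s) f_y (d − a/2) + A'_s f_y (d − d') = [1297290 × (460 − 93.245) + 271410 × (460 − 42)] × 10⁻⁶ = 475.79 + 113.45 = 589.24 kN·m.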